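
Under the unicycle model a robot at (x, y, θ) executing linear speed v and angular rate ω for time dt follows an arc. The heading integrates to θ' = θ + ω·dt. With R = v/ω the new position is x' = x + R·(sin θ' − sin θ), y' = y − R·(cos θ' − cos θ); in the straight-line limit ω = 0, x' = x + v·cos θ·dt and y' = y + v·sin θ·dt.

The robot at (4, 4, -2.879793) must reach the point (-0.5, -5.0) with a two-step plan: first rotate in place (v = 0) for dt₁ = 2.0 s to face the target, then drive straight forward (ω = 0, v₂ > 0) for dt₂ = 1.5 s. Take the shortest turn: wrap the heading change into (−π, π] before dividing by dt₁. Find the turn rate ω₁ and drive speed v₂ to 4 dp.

heading to target = atan2(-5−4, -0.5−4) = -2.0344
Δθ = wrap(-2.0344 − -2.8798) = 0.8453; ω₁ = Δθ/dt₁ = 0.4227
distance = √((-0.5−4)² + (-5−4)²) = 10.0623; v₂ = distance/dt₂ = 6.7082

ω₁ = 0.4227, v₂ = 6.7082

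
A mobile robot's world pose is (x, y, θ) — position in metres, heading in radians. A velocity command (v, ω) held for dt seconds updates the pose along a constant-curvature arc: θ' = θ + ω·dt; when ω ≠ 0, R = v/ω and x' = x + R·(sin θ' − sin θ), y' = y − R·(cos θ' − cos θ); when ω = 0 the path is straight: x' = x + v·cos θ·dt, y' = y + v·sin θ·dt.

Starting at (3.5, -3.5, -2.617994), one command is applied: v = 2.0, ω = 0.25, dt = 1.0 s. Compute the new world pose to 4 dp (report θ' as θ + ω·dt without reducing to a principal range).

(1.9103, -4.7050, -2.3680)

θ' = -2.6180 + 0.25·1.0 = -2.3680
R = v/ω = 2.0/0.25 = 8.0000
x' = 3.5 + 8.0000·(sin -2.3680 − sin -2.6180) = 1.9103
y' = -3.5 − 8.0000·(cos -2.3680 − cos -2.6180) = -4.7050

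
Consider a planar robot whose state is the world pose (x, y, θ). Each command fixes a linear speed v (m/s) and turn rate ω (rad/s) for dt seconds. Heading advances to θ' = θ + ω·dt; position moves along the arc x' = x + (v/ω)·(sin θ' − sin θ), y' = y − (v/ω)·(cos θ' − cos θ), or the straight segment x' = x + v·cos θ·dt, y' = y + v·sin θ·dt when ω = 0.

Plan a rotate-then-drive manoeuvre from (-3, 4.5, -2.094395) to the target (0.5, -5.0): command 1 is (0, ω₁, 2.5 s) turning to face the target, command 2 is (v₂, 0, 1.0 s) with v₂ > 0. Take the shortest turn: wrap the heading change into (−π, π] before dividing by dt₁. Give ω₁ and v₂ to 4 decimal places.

heading to target = atan2(-5−4.5, 0.5−-3) = -1.2178
Δθ = wrap(-1.2178 − -2.0944) = 0.8766; ω₁ = Δθ/dt₁ = 0.3506
distance = √((0.5−-3)² + (-5−4.5)²) = 10.1242; v₂ = distance/dt₂ = 10.1242

ω₁ = 0.3506, v₂ = 10.1242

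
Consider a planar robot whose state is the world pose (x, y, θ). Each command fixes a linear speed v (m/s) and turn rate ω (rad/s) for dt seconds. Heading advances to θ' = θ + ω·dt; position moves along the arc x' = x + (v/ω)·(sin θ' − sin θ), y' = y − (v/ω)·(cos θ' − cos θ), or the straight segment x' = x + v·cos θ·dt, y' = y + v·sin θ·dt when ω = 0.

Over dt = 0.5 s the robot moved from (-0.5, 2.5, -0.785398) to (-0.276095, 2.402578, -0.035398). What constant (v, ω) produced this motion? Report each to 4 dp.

v = 0.5000, ω = 1.5000

Δθ = -0.035398 − -0.785398 = 0.750000
ω = Δθ/dt = 0.750000/0.5 = 1.5000
R = Δx/(sin θ' − sin θ) = 0.3333
v = R·ω = 0.3333·1.5000 = 0.5000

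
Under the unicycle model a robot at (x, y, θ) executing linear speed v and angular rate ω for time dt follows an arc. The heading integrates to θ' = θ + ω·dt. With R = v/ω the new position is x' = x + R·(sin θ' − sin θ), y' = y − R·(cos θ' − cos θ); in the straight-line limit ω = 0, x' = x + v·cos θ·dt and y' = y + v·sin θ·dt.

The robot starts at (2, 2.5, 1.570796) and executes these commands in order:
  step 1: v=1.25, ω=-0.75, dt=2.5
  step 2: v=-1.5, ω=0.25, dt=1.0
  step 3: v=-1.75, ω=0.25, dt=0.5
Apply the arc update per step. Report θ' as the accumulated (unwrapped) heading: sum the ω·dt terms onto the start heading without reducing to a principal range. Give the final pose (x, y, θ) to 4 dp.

(1.8194, 4.3496, 0.0708)

step 1: θ'=-0.3042 (R=-1.6667) → pose (4.1659, 4.0901, -0.3042)
step 2: θ'=-0.0542 (R=-6.0000) → pose (2.6938, 4.3568, -0.0542)
step 3: θ'=0.0708 (R=-7.0000) → pose (1.8194, 4.3496, 0.0708)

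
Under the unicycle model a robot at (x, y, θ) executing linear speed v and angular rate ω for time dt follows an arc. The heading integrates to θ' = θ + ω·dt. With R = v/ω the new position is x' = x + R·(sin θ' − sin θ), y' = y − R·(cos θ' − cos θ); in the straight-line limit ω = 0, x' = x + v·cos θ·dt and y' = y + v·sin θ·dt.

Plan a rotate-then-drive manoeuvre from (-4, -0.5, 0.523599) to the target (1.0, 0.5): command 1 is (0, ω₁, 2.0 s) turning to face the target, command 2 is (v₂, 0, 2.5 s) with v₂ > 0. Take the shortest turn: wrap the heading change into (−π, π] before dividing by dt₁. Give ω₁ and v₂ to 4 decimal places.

ω₁ = -0.1631, v₂ = 2.0396

heading to target = atan2(0.5−-0.5, 1−-4) = 0.1974
Δθ = wrap(0.1974 − 0.5236) = -0.3262; ω₁ = Δθ/dt₁ = -0.1631
distance = √((1−-4)² + (0.5−-0.5)²) = 5.0990; v₂ = distance/dt₂ = 2.0396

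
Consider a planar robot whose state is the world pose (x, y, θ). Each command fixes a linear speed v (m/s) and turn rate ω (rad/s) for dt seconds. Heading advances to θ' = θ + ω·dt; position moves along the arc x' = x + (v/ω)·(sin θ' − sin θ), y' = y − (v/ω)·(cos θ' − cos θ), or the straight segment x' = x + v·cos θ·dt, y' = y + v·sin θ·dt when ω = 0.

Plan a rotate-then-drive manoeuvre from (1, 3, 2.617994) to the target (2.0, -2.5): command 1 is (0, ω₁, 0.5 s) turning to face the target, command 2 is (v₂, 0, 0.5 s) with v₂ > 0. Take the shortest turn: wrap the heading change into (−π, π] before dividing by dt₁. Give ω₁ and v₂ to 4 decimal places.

heading to target = atan2(-2.5−3, 2−1) = -1.3909
Δθ = wrap(-1.3909 − 2.6180) = 2.2742; ω₁ = Δθ/dt₁ = 4.5485
distance = √((2−1)² + (-2.5−3)²) = 5.5902; v₂ = distance/dt₂ = 11.1803

ω₁ = 4.5485, v₂ = 11.1803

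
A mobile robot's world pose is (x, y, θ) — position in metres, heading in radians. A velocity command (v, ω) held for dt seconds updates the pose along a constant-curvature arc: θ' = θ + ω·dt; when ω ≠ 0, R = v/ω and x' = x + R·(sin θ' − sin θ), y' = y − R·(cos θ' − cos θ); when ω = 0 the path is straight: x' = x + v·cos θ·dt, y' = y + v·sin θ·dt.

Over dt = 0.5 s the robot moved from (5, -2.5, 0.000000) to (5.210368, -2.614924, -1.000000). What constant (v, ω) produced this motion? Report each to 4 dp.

Δθ = -1.000000 − 0.000000 = -1.000000
ω = Δθ/dt = -1.000000/0.5 = -2.0000
R = Δx/(sin θ' − sin θ) = -0.2500
v = R·ω = -0.2500·-2.0000 = 0.5000

v = 0.5000, ω = -2.0000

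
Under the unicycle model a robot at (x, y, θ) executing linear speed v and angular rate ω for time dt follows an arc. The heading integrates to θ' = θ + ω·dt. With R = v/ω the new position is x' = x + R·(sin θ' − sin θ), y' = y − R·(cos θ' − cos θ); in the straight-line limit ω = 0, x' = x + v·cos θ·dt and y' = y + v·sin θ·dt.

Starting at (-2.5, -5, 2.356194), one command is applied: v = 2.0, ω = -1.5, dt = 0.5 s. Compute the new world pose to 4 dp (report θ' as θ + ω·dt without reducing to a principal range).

(-2.8897, -4.1044, 1.6062)

θ' = 2.3562 + -1.5·0.5 = 1.6062
R = v/ω = 2.0/-1.5 = -1.3333
x' = -2.5 + -1.3333·(sin 1.6062 − sin 2.3562) = -2.8897
y' = -5 − -1.3333·(cos 1.6062 − cos 2.3562) = -4.1044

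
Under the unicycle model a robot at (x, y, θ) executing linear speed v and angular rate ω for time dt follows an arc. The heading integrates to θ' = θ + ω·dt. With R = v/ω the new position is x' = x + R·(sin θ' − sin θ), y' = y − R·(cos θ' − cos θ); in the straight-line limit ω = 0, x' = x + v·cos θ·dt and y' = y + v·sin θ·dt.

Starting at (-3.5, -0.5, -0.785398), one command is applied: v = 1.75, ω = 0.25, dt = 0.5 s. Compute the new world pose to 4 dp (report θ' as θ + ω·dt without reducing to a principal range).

θ' = -0.7854 + 0.25·0.5 = -0.6604
R = v/ω = 1.75/0.25 = 7.0000
x' = -3.5 + 7.0000·(sin -0.6604 − sin -0.7854) = -2.8443
y' = -0.5 − 7.0000·(cos -0.6604 − cos -0.7854) = -1.0785

(-2.8443, -1.0785, -0.6604)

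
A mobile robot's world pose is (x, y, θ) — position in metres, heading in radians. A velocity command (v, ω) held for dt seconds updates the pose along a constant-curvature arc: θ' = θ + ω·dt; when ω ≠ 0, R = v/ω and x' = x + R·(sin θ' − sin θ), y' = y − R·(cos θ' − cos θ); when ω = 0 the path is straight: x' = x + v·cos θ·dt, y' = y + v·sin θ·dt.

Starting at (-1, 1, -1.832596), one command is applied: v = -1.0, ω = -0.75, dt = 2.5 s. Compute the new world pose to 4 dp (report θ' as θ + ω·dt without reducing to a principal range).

θ' = -1.8326 + -0.75·2.5 = -3.7076
R = v/ω = -1.0/-0.75 = 1.3333
x' = -1 + 1.3333·(sin -3.7076 − sin -1.8326) = 1.0029
y' = 1 − 1.3333·(cos -3.7076 − cos -1.8326) = 1.7803

(1.0029, 1.7803, -3.7076)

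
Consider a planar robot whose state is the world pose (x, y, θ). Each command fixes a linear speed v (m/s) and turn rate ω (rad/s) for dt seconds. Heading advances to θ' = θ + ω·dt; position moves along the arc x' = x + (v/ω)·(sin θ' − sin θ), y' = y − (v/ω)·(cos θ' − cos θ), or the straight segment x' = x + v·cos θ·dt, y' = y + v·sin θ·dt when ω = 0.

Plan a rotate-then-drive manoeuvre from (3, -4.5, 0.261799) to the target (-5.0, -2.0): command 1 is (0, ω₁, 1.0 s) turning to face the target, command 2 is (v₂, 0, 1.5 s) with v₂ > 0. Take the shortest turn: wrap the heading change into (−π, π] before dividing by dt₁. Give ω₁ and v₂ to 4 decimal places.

heading to target = atan2(-2−-4.5, -5−3) = 2.8387
Δθ = wrap(2.8387 − 0.2618) = 2.5769; ω₁ = Δθ/dt₁ = 2.5769
distance = √((-5−3)² + (-2−-4.5)²) = 8.3815; v₂ = distance/dt₂ = 5.5877

ω₁ = 2.5769, v₂ = 5.5877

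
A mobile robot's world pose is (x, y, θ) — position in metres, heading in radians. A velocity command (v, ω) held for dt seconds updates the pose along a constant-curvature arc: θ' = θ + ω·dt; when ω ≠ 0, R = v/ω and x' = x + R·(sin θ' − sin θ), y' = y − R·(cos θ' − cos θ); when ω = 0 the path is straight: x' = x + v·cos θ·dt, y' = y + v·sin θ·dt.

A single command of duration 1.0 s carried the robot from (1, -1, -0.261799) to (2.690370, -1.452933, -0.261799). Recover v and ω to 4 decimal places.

v = 1.7500, ω = 0.0000

Δθ = -0.261799 − -0.261799 = 0.000000
ω = Δθ/dt = 0.000000/1.0 = 0.0000
ω = 0 → v = (Δx·cos θ + Δy·sin θ)/dt = 1.7500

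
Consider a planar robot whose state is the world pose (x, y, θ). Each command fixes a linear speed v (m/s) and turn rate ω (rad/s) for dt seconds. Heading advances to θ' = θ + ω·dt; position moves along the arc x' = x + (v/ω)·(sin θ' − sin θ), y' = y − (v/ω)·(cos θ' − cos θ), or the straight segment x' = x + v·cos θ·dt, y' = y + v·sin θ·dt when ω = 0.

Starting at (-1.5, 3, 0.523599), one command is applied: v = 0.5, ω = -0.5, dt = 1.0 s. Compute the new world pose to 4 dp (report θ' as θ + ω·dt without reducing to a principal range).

(-1.0236, 3.1337, 0.0236)

θ' = 0.5236 + -0.5·1.0 = 0.0236
R = v/ω = 0.5/-0.5 = -1.0000
x' = -1.5 + -1.0000·(sin 0.0236 − sin 0.5236) = -1.0236
y' = 3 − -1.0000·(cos 0.0236 − cos 0.5236) = 3.1337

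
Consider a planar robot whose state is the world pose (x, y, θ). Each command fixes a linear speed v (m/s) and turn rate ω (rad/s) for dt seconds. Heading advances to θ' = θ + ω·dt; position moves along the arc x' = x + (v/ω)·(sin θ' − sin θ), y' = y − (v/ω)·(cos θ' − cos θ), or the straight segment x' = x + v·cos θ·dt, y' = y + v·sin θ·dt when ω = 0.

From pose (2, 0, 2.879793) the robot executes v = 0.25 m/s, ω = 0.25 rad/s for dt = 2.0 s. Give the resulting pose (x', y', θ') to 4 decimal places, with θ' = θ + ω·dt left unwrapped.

(1.5052, 0.0058, 3.3798)

θ' = 2.8798 + 0.25·2.0 = 3.3798
R = v/ω = 0.25/0.25 = 1.0000
x' = 2 + 1.0000·(sin 3.3798 − sin 2.8798) = 1.5052
y' = 0 − 1.0000·(cos 3.3798 − cos 2.8798) = 0.0058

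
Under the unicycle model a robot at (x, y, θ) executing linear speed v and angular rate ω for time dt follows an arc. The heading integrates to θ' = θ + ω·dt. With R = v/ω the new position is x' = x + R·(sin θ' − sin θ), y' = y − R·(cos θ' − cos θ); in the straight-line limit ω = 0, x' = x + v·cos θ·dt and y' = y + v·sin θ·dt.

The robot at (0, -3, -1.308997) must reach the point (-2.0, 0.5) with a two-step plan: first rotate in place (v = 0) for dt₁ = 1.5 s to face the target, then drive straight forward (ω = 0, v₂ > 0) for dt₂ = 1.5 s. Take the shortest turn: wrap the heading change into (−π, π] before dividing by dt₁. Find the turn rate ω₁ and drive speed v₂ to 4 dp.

ω₁ = -1.9228, v₂ = 2.6874

heading to target = atan2(0.5−-3, -2−0) = 2.0899
Δθ = wrap(2.0899 − -1.3090) = -2.8842; ω₁ = Δθ/dt₁ = -1.9228
distance = √((-2−0)² + (0.5−-3)²) = 4.0311; v₂ = distance/dt₂ = 2.6874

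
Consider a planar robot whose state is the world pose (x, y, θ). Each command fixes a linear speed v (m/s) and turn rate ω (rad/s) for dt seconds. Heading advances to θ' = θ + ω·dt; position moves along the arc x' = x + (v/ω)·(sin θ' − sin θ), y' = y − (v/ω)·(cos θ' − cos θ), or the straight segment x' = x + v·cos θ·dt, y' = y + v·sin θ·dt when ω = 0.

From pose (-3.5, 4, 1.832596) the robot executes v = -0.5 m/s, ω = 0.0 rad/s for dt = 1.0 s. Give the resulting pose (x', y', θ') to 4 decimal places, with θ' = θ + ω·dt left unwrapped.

(-3.3706, 3.5170, 1.8326)

θ' = 1.8326 + 0.0·1.0 = 1.8326
ω = 0 → straight: x' = -3.5 + -0.5·cos(1.8326)·1.0 = -3.3706
y' = 4 + -0.5·sin(1.8326)·1.0 = 3.5170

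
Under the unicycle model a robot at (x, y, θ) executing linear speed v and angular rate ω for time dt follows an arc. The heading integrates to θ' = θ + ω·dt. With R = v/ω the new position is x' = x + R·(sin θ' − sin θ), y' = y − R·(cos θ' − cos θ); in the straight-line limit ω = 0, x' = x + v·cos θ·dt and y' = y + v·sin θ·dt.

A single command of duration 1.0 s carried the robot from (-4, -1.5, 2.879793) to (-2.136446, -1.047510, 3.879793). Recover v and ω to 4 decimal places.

Δθ = 3.879793 − 2.879793 = 1.000000
ω = Δθ/dt = 1.000000/1.0 = 1.0000
R = Δx/(sin θ' − sin θ) = -2.0000
v = R·ω = -2.0000·1.0000 = -2.0000

v = -2.0000, ω = 1.0000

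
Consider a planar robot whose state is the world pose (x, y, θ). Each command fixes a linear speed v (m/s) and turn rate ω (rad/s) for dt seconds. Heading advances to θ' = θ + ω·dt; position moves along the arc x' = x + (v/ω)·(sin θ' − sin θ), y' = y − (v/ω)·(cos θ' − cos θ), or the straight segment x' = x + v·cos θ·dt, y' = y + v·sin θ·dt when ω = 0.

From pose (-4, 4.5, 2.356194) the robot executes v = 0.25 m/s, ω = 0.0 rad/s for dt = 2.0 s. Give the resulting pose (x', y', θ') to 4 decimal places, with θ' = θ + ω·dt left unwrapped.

(-4.3536, 4.8536, 2.3562)

θ' = 2.3562 + 0.0·2.0 = 2.3562
ω = 0 → straight: x' = -4 + 0.25·cos(2.3562)·2.0 = -4.3536
y' = 4.5 + 0.25·sin(2.3562)·2.0 = 4.8536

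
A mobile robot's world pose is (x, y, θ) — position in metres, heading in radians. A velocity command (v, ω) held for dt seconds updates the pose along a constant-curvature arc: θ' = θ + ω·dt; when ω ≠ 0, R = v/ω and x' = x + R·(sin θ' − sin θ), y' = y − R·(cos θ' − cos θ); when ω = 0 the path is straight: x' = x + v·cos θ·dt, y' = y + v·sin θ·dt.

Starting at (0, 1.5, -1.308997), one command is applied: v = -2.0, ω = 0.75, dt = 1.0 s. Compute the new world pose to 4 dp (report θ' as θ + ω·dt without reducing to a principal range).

(-1.1616, 3.0706, -0.5590)

θ' = -1.3090 + 0.75·1.0 = -0.5590
R = v/ω = -2.0/0.75 = -2.6667
x' = 0 + -2.6667·(sin -0.5590 − sin -1.3090) = -1.1616
y' = 1.5 − -2.6667·(cos -0.5590 − cos -1.3090) = 3.0706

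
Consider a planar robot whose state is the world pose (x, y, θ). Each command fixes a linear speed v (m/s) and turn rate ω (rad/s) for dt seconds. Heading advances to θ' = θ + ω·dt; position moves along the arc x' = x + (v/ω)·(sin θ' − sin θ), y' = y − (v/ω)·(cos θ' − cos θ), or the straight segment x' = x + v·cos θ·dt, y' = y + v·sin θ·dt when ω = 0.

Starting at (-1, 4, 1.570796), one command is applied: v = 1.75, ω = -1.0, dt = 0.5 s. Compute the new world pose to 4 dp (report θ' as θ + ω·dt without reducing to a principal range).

(-0.7858, 4.8390, 1.0708)

θ' = 1.5708 + -1.0·0.5 = 1.0708
R = v/ω = 1.75/-1.0 = -1.7500
x' = -1 + -1.7500·(sin 1.0708 − sin 1.5708) = -0.7858
y' = 4 − -1.7500·(cos 1.0708 − cos 1.5708) = 4.8390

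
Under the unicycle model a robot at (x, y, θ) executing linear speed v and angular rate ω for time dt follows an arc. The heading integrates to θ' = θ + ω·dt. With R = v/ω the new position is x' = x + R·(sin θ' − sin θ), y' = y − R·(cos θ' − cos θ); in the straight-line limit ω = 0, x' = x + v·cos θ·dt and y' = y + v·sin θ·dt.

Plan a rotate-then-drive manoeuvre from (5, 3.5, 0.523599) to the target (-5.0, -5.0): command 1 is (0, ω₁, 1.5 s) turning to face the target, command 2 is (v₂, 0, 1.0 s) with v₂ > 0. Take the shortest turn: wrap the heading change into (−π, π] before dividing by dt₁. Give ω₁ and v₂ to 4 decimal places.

heading to target = atan2(-5−3.5, -5−5) = -2.4371
Δθ = wrap(-2.4371 − 0.5236) = -2.9607; ω₁ = Δθ/dt₁ = -1.9738
distance = √((-5−5)² + (-5−3.5)²) = 13.1244; v₂ = distance/dt₂ = 13.1244

ω₁ = -1.9738, v₂ = 13.1244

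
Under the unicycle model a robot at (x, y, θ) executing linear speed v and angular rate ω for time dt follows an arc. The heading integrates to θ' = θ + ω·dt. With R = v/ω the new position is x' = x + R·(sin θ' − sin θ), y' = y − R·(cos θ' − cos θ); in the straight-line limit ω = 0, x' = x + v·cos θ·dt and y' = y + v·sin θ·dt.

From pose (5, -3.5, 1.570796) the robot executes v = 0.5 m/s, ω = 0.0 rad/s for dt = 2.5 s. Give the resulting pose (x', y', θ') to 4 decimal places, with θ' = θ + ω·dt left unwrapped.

(5.0000, -2.2500, 1.5708)

θ' = 1.5708 + 0.0·2.5 = 1.5708
ω = 0 → straight: x' = 5 + 0.5·cos(1.5708)·2.5 = 5.0000
y' = -3.5 + 0.5·sin(1.5708)·2.5 = -2.2500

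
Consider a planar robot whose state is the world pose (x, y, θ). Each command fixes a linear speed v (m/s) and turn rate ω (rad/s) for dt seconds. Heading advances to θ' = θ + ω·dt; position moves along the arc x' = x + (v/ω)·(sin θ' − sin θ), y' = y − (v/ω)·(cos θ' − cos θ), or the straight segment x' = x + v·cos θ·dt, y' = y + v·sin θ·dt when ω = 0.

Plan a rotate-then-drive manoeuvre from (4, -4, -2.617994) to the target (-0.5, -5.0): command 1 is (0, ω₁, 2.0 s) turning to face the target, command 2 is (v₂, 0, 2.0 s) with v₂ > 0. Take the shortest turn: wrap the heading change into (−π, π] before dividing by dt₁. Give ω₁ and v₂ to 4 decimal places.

ω₁ = -0.1525, v₂ = 2.3049

heading to target = atan2(-5−-4, -0.5−4) = -2.9229
Δθ = wrap(-2.9229 − -2.6180) = -0.3049; ω₁ = Δθ/dt₁ = -0.1525
distance = √((-0.5−4)² + (-5−-4)²) = 4.6098; v₂ = distance/dt₂ = 2.3049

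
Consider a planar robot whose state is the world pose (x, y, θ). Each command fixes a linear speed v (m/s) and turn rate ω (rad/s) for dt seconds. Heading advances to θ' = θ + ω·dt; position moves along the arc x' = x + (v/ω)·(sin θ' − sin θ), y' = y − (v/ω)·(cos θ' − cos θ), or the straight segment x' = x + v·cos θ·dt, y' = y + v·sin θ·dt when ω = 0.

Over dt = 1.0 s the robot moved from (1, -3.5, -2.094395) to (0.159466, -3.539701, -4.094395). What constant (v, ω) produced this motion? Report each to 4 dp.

v = 1.0000, ω = -2.0000

Δθ = -4.094395 − -2.094395 = -2.000000
ω = Δθ/dt = -2.000000/1.0 = -2.0000
R = Δx/(sin θ' − sin θ) = -0.5000
v = R·ω = -0.5000·-2.0000 = 1.0000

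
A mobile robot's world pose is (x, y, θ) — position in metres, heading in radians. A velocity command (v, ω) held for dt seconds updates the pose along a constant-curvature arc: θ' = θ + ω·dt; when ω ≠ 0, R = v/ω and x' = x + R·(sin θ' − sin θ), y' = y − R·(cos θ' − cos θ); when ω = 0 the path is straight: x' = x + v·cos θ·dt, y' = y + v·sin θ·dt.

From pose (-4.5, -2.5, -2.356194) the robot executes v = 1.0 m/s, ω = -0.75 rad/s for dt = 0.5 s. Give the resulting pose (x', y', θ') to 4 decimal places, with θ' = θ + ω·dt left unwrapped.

(-4.9108, -2.7798, -2.7312)

θ' = -2.3562 + -0.75·0.5 = -2.7312
R = v/ω = 1.0/-0.75 = -1.3333
x' = -4.5 + -1.3333·(sin -2.7312 − sin -2.3562) = -4.9108
y' = -2.5 − -1.3333·(cos -2.7312 − cos -2.3562) = -2.7798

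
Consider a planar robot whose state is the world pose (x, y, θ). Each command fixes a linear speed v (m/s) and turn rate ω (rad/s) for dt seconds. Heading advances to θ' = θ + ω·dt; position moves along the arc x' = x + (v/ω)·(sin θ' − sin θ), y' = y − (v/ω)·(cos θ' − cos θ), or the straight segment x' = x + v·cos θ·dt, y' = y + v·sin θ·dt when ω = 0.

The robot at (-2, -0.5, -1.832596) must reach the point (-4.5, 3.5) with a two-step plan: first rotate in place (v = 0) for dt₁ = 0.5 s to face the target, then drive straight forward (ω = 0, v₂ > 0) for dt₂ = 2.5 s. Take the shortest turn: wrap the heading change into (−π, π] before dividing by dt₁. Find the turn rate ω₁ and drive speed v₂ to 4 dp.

ω₁ = -4.6424, v₂ = 1.8868

heading to target = atan2(3.5−-0.5, -4.5−-2) = 2.1294
Δθ = wrap(2.1294 − -1.8326) = -2.3212; ω₁ = Δθ/dt₁ = -4.6424
distance = √((-4.5−-2)² + (3.5−-0.5)²) = 4.7170; v₂ = distance/dt₂ = 1.8868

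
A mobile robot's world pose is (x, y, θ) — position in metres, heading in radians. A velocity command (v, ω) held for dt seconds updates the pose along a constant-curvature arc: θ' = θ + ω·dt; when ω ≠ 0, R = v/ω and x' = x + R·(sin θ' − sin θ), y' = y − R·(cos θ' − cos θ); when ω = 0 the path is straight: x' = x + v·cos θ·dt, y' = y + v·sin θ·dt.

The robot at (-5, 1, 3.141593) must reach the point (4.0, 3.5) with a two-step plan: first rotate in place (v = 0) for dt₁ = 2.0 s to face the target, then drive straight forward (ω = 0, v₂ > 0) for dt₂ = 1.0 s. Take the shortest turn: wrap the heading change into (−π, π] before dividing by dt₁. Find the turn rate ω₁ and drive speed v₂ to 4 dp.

heading to target = atan2(3.5−1, 4−-5) = 0.2709
Δθ = wrap(0.2709 − 3.1416) = -2.8706; ω₁ = Δθ/dt₁ = -1.4353
distance = √((4−-5)² + (3.5−1)²) = 9.3408; v₂ = distance/dt₂ = 9.3408

ω₁ = -1.4353, v₂ = 9.3408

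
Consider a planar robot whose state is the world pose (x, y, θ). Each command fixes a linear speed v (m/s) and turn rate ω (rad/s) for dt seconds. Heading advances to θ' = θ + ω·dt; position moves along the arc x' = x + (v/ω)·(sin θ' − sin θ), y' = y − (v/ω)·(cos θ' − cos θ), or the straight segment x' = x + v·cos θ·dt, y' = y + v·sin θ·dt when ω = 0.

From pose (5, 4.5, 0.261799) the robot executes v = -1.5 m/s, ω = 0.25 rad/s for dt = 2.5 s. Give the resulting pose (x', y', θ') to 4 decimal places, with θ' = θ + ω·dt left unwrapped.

(1.9026, 2.4958, 0.8868)

θ' = 0.2618 + 0.25·2.5 = 0.8868
R = v/ω = -1.5/0.25 = -6.0000
x' = 5 + -6.0000·(sin 0.8868 − sin 0.2618) = 1.9026
y' = 4.5 − -6.0000·(cos 0.8868 − cos 0.2618) = 2.4958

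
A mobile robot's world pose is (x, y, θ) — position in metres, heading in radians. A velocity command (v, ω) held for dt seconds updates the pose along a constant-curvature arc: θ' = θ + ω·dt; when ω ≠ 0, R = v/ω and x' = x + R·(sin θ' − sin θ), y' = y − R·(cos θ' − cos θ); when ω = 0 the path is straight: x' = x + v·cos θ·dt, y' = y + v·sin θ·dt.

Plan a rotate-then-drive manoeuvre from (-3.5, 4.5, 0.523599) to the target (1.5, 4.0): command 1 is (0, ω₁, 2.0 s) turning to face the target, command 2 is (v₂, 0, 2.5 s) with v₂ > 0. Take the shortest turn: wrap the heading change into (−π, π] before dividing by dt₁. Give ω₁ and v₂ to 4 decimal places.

ω₁ = -0.3116, v₂ = 2.0100

heading to target = atan2(4−4.5, 1.5−-3.5) = -0.0997
Δθ = wrap(-0.0997 − 0.5236) = -0.6233; ω₁ = Δθ/dt₁ = -0.3116
distance = √((1.5−-3.5)² + (4−4.5)²) = 5.0249; v₂ = distance/dt₂ = 2.0100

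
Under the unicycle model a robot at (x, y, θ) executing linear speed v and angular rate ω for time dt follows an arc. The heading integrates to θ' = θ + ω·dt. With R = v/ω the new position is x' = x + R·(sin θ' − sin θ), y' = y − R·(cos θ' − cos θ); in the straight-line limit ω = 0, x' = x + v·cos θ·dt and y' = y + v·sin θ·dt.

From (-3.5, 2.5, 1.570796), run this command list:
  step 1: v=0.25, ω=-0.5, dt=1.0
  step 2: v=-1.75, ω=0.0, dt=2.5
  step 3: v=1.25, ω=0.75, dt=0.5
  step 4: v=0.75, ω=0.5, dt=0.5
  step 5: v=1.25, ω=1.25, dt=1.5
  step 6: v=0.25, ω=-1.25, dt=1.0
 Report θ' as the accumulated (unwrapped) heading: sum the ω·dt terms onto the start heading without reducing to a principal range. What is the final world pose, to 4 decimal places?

step 1: θ'=1.0708 (R=-0.5000) → pose (-3.4388, 2.7397, 1.0708)
step 2: θ'=1.0708 (straight) → pose (-5.5363, -1.0997, 1.0708)
step 3: θ'=1.4458 (R=1.6667) → pose (-5.3453, -0.5085, 1.4458)
step 4: θ'=1.6958 (R=1.5000) → pose (-5.3453, -0.1344, 1.6958)
step 5: θ'=3.5708 (R=1.0000) → pose (-6.7536, 0.6502, 3.5708)
step 6: θ'=2.3208 (R=-0.2000) → pose (-6.9832, 0.6957, 2.3208)

(-6.9832, 0.6957, 2.3208)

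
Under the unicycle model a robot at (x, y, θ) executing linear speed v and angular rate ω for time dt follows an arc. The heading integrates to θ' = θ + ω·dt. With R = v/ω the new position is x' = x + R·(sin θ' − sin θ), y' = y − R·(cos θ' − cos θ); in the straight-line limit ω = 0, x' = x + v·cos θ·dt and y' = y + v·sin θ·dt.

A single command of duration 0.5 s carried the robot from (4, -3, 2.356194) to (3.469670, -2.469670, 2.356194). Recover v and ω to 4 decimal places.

v = 1.5000, ω = 0.0000

Δθ = 2.356194 − 2.356194 = 0.000000
ω = Δθ/dt = 0.000000/0.5 = 0.0000
ω = 0 → v = (Δx·cos θ + Δy·sin θ)/dt = 1.5000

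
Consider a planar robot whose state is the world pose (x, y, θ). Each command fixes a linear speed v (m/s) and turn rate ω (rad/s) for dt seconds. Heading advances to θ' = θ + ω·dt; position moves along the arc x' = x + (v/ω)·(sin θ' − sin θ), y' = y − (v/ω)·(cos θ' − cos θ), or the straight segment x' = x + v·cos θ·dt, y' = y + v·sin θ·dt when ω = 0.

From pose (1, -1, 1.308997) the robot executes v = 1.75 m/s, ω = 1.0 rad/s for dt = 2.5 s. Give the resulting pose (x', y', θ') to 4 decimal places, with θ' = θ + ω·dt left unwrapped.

(-1.7735, 0.8274, 3.8090)

θ' = 1.3090 + 1.0·2.5 = 3.8090
R = v/ω = 1.75/1.0 = 1.7500
x' = 1 + 1.7500·(sin 3.8090 − sin 1.3090) = -1.7735
y' = -1 − 1.7500·(cos 3.8090 − cos 1.3090) = 0.8274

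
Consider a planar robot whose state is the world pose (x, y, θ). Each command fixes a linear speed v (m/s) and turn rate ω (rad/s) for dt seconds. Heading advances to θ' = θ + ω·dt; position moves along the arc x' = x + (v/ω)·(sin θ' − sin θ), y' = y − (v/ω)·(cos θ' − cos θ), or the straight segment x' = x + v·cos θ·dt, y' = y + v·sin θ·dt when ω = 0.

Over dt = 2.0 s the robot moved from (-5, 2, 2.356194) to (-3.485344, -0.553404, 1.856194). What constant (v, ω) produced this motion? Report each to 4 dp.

Δθ = 1.856194 − 2.356194 = -0.500000
ω = Δθ/dt = -0.500000/2.0 = -0.2500
R = −Δy/(cos θ' − cos θ) = 6.0000
v = R·ω = 6.0000·-0.2500 = -1.5000

v = -1.5000, ω = -0.2500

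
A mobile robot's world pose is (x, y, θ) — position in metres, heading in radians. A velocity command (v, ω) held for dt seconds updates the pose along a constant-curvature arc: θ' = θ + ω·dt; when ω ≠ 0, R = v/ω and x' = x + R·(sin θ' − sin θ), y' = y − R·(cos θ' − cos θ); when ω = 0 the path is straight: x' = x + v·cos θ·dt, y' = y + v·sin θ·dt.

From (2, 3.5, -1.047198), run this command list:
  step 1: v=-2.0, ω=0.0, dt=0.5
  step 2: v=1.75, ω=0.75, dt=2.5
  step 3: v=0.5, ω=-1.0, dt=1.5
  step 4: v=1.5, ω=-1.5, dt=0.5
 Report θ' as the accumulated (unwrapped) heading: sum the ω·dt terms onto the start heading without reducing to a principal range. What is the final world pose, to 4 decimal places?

step 1: θ'=-1.0472 (straight) → pose (1.5000, 4.3660, -1.0472)
step 2: θ'=0.8278 (R=2.3333) → pose (5.2391, 3.9542, 0.8278)
step 3: θ'=-0.6722 (R=-0.5000) → pose (5.9187, 4.0072, -0.6722)
step 4: θ'=-1.4222 (R=-1.0000) → pose (6.2850, 3.3728, -1.4222)

(6.2850, 3.3728, -1.4222)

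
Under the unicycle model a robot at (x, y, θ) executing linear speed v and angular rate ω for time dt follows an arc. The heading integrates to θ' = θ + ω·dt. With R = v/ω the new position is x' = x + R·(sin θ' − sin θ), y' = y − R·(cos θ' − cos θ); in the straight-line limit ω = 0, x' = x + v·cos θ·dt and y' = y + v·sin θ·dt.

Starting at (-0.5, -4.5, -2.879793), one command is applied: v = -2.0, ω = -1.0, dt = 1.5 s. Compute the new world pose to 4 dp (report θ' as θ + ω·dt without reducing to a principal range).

θ' = -2.8798 + -1.0·1.5 = -4.3798
R = v/ω = -2.0/-1.0 = 2.0000
x' = -0.5 + 2.0000·(sin -4.3798 − sin -2.8798) = 1.9080
y' = -4.5 − 2.0000·(cos -4.3798 − cos -2.8798) = -5.7789

(1.9080, -5.7789, -4.3798)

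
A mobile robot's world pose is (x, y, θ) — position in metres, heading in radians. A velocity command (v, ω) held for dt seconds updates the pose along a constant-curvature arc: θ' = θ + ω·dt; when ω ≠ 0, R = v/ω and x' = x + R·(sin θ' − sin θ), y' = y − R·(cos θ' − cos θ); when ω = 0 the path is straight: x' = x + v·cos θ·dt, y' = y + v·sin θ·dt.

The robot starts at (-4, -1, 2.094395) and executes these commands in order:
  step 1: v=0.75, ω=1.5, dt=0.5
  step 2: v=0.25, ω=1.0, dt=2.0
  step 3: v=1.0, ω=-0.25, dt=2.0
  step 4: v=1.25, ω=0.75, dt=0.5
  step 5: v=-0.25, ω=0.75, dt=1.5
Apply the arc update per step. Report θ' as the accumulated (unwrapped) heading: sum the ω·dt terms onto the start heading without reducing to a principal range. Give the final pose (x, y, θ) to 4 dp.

step 1: θ'=2.8444 (R=0.5000) → pose (-4.2866, -0.7719, 2.8444)
step 2: θ'=4.8444 (R=0.2500) → pose (-4.6076, -1.0439, 4.8444)
step 3: θ'=4.3444 (R=-4.0000) → pose (-4.8406, -3.0093, 4.3444)
step 4: θ'=4.7194 (R=1.6667) → pose (-4.9522, -3.6206, 4.7194)
step 5: θ'=5.8444 (R=-0.3333) → pose (-5.1439, -3.3212, 5.8444)

(-5.1439, -3.3212, 5.8444)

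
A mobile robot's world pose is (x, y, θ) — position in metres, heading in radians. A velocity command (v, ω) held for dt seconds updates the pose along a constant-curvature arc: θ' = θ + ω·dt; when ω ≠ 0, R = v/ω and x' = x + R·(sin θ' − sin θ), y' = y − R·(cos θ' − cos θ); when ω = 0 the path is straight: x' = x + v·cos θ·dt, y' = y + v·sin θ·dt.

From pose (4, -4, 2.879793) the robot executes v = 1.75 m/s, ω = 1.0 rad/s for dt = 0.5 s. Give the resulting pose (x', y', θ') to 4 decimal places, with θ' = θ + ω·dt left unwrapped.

(3.1341, -3.9898, 3.3798)

θ' = 2.8798 + 1.0·0.5 = 3.3798
R = v/ω = 1.75/1.0 = 1.7500
x' = 4 + 1.7500·(sin 3.3798 − sin 2.8798) = 3.1341
y' = -4 − 1.7500·(cos 3.3798 − cos 2.8798) = -3.9898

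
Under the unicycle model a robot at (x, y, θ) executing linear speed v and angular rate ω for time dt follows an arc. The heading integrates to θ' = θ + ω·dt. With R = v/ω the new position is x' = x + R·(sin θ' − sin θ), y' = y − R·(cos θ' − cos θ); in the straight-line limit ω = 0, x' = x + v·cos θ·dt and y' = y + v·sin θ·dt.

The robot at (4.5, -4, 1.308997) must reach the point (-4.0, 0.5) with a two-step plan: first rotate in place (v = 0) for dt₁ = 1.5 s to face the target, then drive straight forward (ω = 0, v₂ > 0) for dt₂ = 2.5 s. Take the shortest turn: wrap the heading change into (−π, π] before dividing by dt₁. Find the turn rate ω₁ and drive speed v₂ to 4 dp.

ω₁ = 0.8971, v₂ = 3.8471

heading to target = atan2(0.5−-4, -4−4.5) = 2.6547
Δθ = wrap(2.6547 − 1.3090) = 1.3457; ω₁ = Δθ/dt₁ = 0.8971
distance = √((-4−4.5)² + (0.5−-4)²) = 9.6177; v₂ = distance/dt₂ = 3.8471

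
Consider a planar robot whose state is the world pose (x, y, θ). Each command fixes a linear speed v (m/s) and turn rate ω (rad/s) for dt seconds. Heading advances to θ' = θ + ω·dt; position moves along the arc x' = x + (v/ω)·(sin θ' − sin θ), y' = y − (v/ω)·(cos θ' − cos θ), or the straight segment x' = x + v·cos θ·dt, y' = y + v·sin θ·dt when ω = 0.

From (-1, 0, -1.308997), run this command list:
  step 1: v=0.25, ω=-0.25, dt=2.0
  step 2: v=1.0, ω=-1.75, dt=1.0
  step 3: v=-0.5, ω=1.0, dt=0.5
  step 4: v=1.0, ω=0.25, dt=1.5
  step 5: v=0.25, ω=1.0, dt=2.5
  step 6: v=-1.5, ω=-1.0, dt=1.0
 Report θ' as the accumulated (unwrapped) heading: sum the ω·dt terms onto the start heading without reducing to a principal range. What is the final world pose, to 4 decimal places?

step 1: θ'=-1.8090 (R=-1.0000) → pose (-0.9942, -0.4948, -1.8090)
step 2: θ'=-3.5590 (R=-0.5714) → pose (-1.7811, -0.8823, -3.5590)
step 3: θ'=-3.0590 (R=-0.5000) → pose (-1.5372, -0.9235, -3.0590)
step 4: θ'=-2.6840 (R=4.0000) → pose (-2.9743, -1.3214, -2.6840)
step 5: θ'=-0.1840 (R=0.2500) → pose (-2.9096, -1.7915, -0.1840)
step 6: θ'=-1.1840 (R=1.5000) → pose (-4.0244, -0.8826, -1.1840)

(-4.0244, -0.8826, -1.1840)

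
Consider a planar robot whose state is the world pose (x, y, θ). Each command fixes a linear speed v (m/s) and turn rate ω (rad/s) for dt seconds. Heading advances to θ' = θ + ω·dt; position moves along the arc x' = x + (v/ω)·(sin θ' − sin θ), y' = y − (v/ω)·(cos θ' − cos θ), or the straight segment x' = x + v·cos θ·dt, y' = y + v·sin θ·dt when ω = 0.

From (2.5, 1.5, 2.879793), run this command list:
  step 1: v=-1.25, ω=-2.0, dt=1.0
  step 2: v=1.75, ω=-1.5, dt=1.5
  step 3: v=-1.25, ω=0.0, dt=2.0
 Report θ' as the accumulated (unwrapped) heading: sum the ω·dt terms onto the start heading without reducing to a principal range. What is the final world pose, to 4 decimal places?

step 1: θ'=0.8798 (R=0.6250) → pose (2.8199, 0.4980, 0.8798)
step 2: θ'=-1.3702 (R=-1.1667) → pose (4.8622, -0.0131, -1.3702)
step 3: θ'=-1.3702 (straight) → pose (4.3641, 2.4368, -1.3702)

(4.3641, 2.4368, -1.3702)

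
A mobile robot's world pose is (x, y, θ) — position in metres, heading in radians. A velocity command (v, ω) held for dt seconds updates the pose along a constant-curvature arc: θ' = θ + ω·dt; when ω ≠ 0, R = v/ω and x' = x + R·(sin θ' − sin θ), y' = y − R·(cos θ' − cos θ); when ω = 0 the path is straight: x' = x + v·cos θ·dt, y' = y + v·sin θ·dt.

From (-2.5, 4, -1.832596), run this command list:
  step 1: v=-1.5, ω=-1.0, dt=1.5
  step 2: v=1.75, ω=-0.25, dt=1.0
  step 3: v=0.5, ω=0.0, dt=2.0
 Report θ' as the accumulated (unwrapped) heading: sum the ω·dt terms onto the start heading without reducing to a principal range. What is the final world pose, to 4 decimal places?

(-3.3297, 6.0538, -3.5826)

step 1: θ'=-3.3326 (R=1.5000) → pose (-0.7663, 5.0845, -3.3326)
step 2: θ'=-3.5826 (R=-7.0000) → pose (-2.4254, 5.6269, -3.5826)
step 3: θ'=-3.5826 (straight) → pose (-3.3297, 6.0538, -3.5826)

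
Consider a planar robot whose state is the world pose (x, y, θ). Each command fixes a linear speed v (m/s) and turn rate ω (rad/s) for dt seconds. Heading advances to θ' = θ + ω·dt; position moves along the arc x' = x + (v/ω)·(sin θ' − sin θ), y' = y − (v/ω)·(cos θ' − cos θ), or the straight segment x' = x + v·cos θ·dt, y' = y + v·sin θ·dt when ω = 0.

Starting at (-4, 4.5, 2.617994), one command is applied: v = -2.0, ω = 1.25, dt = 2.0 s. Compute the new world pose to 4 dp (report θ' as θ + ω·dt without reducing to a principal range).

(-1.7298, 6.5170, 5.1180)

θ' = 2.6180 + 1.25·2.0 = 5.1180
R = v/ω = -2.0/1.25 = -1.6000
x' = -4 + -1.6000·(sin 5.1180 − sin 2.6180) = -1.7298
y' = 4.5 − -1.6000·(cos 5.1180 − cos 2.6180) = 6.5170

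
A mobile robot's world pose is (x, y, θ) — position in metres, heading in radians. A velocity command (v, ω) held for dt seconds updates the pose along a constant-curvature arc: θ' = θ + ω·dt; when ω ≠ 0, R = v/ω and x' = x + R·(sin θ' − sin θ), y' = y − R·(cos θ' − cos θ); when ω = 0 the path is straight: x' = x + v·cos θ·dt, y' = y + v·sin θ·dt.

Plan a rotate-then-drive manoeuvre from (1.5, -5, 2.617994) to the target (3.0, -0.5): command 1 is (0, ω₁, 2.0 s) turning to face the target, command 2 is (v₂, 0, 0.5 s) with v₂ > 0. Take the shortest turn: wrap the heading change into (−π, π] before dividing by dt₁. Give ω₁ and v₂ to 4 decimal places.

heading to target = atan2(-0.5−-5, 3−1.5) = 1.2490
Δθ = wrap(1.2490 − 2.6180) = -1.3689; ω₁ = Δθ/dt₁ = -0.6845
distance = √((3−1.5)² + (-0.5−-5)²) = 4.7434; v₂ = distance/dt₂ = 9.4868

ω₁ = -0.6845, v₂ = 9.4868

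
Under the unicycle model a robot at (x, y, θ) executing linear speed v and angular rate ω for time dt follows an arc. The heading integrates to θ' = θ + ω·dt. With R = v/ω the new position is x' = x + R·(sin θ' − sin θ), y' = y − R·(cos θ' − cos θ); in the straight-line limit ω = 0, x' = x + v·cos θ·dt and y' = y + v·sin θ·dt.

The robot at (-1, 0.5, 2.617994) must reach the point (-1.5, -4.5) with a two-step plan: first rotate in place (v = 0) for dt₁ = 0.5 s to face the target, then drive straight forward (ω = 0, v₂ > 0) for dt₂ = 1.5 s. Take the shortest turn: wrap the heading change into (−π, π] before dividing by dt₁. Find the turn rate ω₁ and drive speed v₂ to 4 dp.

ω₁ = 3.9895, v₂ = 3.3500

heading to target = atan2(-4.5−0.5, -1.5−-1) = -1.6705
Δθ = wrap(-1.6705 − 2.6180) = 1.9947; ω₁ = Δθ/dt₁ = 3.9895
distance = √((-1.5−-1)² + (-4.5−0.5)²) = 5.0249; v₂ = distance/dt₂ = 3.3500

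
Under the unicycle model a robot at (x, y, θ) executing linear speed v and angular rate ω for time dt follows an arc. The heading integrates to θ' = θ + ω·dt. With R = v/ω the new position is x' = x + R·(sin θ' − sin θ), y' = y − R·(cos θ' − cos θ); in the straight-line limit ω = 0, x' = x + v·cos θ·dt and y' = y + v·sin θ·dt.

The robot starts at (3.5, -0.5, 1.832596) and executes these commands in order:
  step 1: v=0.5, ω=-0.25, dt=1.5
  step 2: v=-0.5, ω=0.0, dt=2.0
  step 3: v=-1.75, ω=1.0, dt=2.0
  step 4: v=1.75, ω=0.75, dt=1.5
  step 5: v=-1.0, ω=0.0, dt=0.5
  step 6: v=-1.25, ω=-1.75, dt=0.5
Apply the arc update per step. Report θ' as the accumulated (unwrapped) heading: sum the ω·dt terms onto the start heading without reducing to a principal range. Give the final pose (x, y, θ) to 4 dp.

(4.4157, -3.5206, 3.7076)

step 1: θ'=1.4576 (R=-2.0000) → pose (3.4447, 0.2436, 1.4576)
step 2: θ'=1.4576 (straight) → pose (3.3317, -0.7500, 1.4576)
step 3: θ'=3.4576 (R=-1.7500) → pose (5.6143, -2.6111, 3.4576)
step 4: θ'=4.5826 (R=2.3333) → pose (4.0258, -4.5269, 4.5826)
step 5: θ'=4.5826 (straight) → pose (4.0905, -4.0311, 4.5826)
step 6: θ'=3.7076 (R=0.7143) → pose (4.4157, -3.5206, 3.7076)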